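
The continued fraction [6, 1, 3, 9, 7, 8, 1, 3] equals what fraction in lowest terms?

63195/9353

Fold from the inside: start with 3/1.
  1 + 1/3 = 4/3
  8 + 3/4 = 35/4
  7 + 4/35 = 249/35
  9 + 35/249 = 2276/249
  3 + 249/2276 = 7077/2276
  1 + 2276/7077 = 9353/7077
  6 + 7077/9353 = 63195/9353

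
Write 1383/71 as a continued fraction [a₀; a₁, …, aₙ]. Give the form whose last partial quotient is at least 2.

1383 = 19*71 + 34
71 = 2*34 + 3
34 = 11*3 + 1
3 = 3*1 + 0  (stop)
So 1383/71 = [19; 2, 11, 3].

[19; 2, 11, 3]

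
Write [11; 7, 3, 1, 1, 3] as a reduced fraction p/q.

Fold from the inside: start with 3/1.
  1 + 1/3 = 4/3
  1 + 3/4 = 7/4
  3 + 4/7 = 25/7
  7 + 7/25 = 182/25
  11 + 25/182 = 2027/182

2027/182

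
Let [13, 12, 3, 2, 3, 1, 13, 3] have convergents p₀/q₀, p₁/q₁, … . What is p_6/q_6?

68651/5248

Using pₖ = aₖpₖ₋₁ + pₖ₋₂, qₖ = aₖqₖ₋₁ + qₖ₋₂ (with p₋₁=1, p₋₂=0, q₋₁=0, q₋₂=1):
  k=0: a=13, p=13, q=1
  k=1: a=12, p=157, q=12
  k=2: a=3, p=484, q=37
  k=3: a=2, p=1125, q=86
  k=4: a=3, p=3859, q=295
  k=5: a=1, p=4984, q=381
  k=6: a=13, p=68651, q=5248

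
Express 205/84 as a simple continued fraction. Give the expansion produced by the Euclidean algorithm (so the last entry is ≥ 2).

[2; 2, 3, 1, 2, 3]

205 = 2*84 + 37
84 = 2*37 + 10
37 = 3*10 + 7
10 = 1*7 + 3
7 = 2*3 + 1
3 = 3*1 + 0  (stop)
So 205/84 = [2; 2, 3, 1, 2, 3].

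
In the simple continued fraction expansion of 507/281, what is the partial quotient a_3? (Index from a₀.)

507 = 1·281 + 226   →  a_0 = 1
281 = 1·226 + 55   →  a_1 = 1
226 = 4·55 + 6   →  a_2 = 4
55 = 9·6 + 1   →  a_3 = 9

9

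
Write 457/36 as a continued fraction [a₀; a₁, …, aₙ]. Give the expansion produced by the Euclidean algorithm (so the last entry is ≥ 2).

[12; 1, 2, 3, 1, 2]

457 = 12*36 + 25
36 = 1*25 + 11
25 = 2*11 + 3
11 = 3*3 + 2
3 = 1*2 + 1
2 = 2*1 + 0  (stop)
So 457/36 = [12; 1, 2, 3, 1, 2].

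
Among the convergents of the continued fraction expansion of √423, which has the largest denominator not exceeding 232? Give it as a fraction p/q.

4607/224

√423 = [20; 1, 1, 3, 4, 3, 1, 1, 40, …] (period length 8).
Convergents:
  p_0/q_0 = 20/1
  p_1/q_1 = 21/1
  p_2/q_2 = 41/2
  p_3/q_3 = 144/7
  p_4/q_4 = 617/30
  p_5/q_5 = 1995/97
  p_6/q_6 = 2612/127
  p_7/q_7 = 4607/224
  p_8/q_8 = 186892/9087
q_7 = 224 ≤ 232 < 9087 = q_8, so the answer is 4607/224.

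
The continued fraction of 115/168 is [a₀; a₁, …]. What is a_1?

1

115 = 0·168 + 115   →  a_0 = 0
168 = 1·115 + 53   →  a_1 = 1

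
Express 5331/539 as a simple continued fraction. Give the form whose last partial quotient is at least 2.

5331 = 9×539 + 480
539 = 1×480 + 59
480 = 8×59 + 8
59 = 7×8 + 3
8 = 2×3 + 2
3 = 1×2 + 1
2 = 2×1 + 0  (stop)
So 5331/539 = [9; 1, 8, 7, 2, 1, 2].

[9; 1, 8, 7, 2, 1, 2]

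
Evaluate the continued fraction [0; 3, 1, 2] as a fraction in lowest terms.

Fold from the inside: start with 2/1.
  1 + 1/2 = 3/2
  3 + 2/3 = 11/3
  0 + 3/11 = 3/11

3/11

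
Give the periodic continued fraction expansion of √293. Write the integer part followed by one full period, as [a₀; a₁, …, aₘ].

a₀ = ⌊√293⌋ = 17.

[17; 8, 1, 1, 8, 34]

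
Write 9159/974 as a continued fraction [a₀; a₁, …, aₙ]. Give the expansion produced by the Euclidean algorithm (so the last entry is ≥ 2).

9159 = 9*974 + 393
974 = 2*393 + 188
393 = 2*188 + 17
188 = 11*17 + 1
17 = 17*1 + 0  (stop)
So 9159/974 = [9; 2, 2, 11, 17].

[9; 2, 2, 11, 17]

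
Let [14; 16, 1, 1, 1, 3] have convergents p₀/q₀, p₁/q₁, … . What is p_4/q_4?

Using pₖ = aₖpₖ₋₁ + pₖ₋₂, qₖ = aₖqₖ₋₁ + qₖ₋₂ (with p₋₁=1, p₋₂=0, q₋₁=0, q₋₂=1):
  k=0: a=14, p=14, q=1
  k=1: a=16, p=225, q=16
  k=2: a=1, p=239, q=17
  k=3: a=1, p=464, q=33
  k=4: a=1, p=703, q=50

703/50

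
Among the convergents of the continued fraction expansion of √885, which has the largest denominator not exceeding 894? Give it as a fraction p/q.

21211/713

√885 = [29; 1, 2, 1, 58, …] (period length 4).
Convergents:
  p_0/q_0 = 29/1
  p_1/q_1 = 30/1
  p_2/q_2 = 89/3
  p_3/q_3 = 119/4
  p_4/q_4 = 6991/235
  p_5/q_5 = 7110/239
  p_6/q_6 = 21211/713
  p_7/q_7 = 28321/952
q_6 = 713 ≤ 894 < 952 = q_7, so the answer is 21211/713.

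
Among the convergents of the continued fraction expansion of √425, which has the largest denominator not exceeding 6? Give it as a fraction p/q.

103/5

√425 = [20; 1, 1, 1, 1, 1, 1, 40, …] (period length 7).
Convergents:
  p_0/q_0 = 20/1
  p_1/q_1 = 21/1
  p_2/q_2 = 41/2
  p_3/q_3 = 62/3
  p_4/q_4 = 103/5
  p_5/q_5 = 165/8
q_4 = 5 ≤ 6 < 8 = q_5, so the answer is 103/5.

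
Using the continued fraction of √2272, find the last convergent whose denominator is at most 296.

13680/287

√2272 = [47; 1, 1, 1, 94, …] (period length 4).
Convergents:
  p_0/q_0 = 47/1
  p_1/q_1 = 48/1
  p_2/q_2 = 95/2
  p_3/q_3 = 143/3
  p_4/q_4 = 13537/284
  p_5/q_5 = 13680/287
  p_6/q_6 = 27217/571
q_5 = 287 ≤ 296 < 571 = q_6, so the answer is 13680/287.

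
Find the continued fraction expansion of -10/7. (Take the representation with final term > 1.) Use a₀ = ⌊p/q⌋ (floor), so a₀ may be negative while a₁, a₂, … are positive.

-10 = -2×7 + 4
7 = 1×4 + 3
4 = 1×3 + 1
3 = 3×1 + 0  (stop)
So -10/7 = [-2; 1, 1, 3].

[-2; 1, 1, 3]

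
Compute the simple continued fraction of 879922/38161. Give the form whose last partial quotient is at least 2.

879922 = 23×38161 + 2219
38161 = 17×2219 + 438
2219 = 5×438 + 29
438 = 15×29 + 3
29 = 9×3 + 2
3 = 1×2 + 1
2 = 2×1 + 0  (stop)
So 879922/38161 = [23; 17, 5, 15, 9, 1, 2].

[23; 17, 5, 15, 9, 1, 2]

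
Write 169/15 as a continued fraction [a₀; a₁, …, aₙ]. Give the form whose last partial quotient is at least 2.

[11; 3, 1, 3]

169 = 11×15 + 4
15 = 3×4 + 3
4 = 1×3 + 1
3 = 3×1 + 0  (stop)
So 169/15 = [11; 3, 1, 3].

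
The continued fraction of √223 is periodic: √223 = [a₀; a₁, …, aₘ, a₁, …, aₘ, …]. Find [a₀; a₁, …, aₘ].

a₀ = ⌊√223⌋ = 14.
With m₀=0, d₀=1 and mₖ₊₁ = dₖaₖ − mₖ, dₖ₊₁ = (n − mₖ₊₁²)/dₖ, aₖ₊₁ = ⌊(a₀+mₖ₊₁)/dₖ₊₁⌋:
  k=1: m=14, d=27, a=1
  k=2: m=13, d=2, a=13
  k=3: m=13, d=27, a=1
  k=4: m=14, d=1, a=28
d=1 and a=2a₀=28 at k=4, so the next step gives (m, d) = (14, 27) again — its k=1 value — and the period has length 4.

[14; 1, 13, 1, 28]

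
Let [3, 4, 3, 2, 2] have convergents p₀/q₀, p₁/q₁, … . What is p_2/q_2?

Using pₖ = aₖpₖ₋₁ + pₖ₋₂, qₖ = aₖqₖ₋₁ + qₖ₋₂ (with p₋₁=1, p₋₂=0, q₋₁=0, q₋₂=1):
  k=0: a=3, p=3, q=1
  k=1: a=4, p=13, q=4
  k=2: a=3, p=42, q=13

42/13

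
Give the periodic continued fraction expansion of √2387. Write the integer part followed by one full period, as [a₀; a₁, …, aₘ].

a₀ = ⌊√2387⌋ = 48.
With m₀=0, d₀=1 and mₖ₊₁ = dₖaₖ − mₖ, dₖ₊₁ = (n − mₖ₊₁²)/dₖ, aₖ₊₁ = ⌊(a₀+mₖ₊₁)/dₖ₊₁⌋:
  k=1: m=48, d=83, a=1
  k=2: m=35, d=14, a=5
  k=3: m=35, d=83, a=1
  k=4: m=48, d=1, a=96
d=1 and a=2a₀=96 at k=4, so the next step gives (m, d) = (48, 83) again — its k=1 value — and the period has length 4.

[48; 1, 5, 1, 96]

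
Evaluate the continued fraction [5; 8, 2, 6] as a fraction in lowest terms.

563/110

Fold from the inside: start with 6/1.
  2 + 1/6 = 13/6
  8 + 6/13 = 110/13
  5 + 13/110 = 563/110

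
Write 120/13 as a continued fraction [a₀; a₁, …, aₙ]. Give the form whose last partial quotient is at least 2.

[9; 4, 3]

120 = 9×13 + 3
13 = 4×3 + 1
3 = 3×1 + 0  (stop)
So 120/13 = [9; 4, 3].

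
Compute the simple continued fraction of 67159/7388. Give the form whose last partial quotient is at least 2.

67159 = 9*7388 + 667
7388 = 11*667 + 51
667 = 13*51 + 4
51 = 12*4 + 3
4 = 1*3 + 1
3 = 3*1 + 0  (stop)
So 67159/7388 = [9; 11, 13, 12, 1, 3].

[9; 11, 13, 12, 1, 3]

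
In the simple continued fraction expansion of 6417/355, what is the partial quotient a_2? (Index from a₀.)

6

6417 = 18·355 + 27   →  a_0 = 18
355 = 13·27 + 4   →  a_1 = 13
27 = 6·4 + 3   →  a_2 = 6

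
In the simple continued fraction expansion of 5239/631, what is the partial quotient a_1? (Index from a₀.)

5239 = 8·631 + 191   →  a_0 = 8
631 = 3·191 + 58   →  a_1 = 3

3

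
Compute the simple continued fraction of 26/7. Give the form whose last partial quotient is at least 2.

26 = 3·7 + 5
7 = 1·5 + 2
5 = 2·2 + 1
2 = 2·1 + 0  (stop)
So 26/7 = [3; 1, 2, 2].

[3; 1, 2, 2]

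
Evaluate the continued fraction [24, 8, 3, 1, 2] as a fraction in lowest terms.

Using pₖ = aₖpₖ₋₁ + pₖ₋₂ and qₖ = aₖqₖ₋₁ + qₖ₋₂:
  k=0: a=24, p=24, q=1
  k=1: a=8, p=193, q=8
  k=2: a=3, p=603, q=25
  k=3: a=1, p=796, q=33
  k=4: a=2, p=2195, q=91

2195/91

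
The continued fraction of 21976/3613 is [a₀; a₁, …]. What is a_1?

12

21976 = 6·3613 + 298   →  a_0 = 6
3613 = 12·298 + 37   →  a_1 = 12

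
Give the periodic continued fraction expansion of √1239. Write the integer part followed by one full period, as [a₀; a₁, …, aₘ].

a₀ = ⌊√1239⌋ = 35.
With m₀=0, d₀=1 and mₖ₊₁ = dₖaₖ − mₖ, dₖ₊₁ = (n − mₖ₊₁²)/dₖ, aₖ₊₁ = ⌊(a₀+mₖ₊₁)/dₖ₊₁⌋:
  k=1: m=35, d=14, a=5
  k=2: m=35, d=1, a=70
d=1 and a=2a₀=70 at k=2, so the next step gives (m, d) = (35, 14) again — its k=1 value — and the period has length 2.

[35; 5, 70]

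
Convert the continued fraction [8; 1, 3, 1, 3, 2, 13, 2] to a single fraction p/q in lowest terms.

10540/1199

Fold from the inside: start with 2/1.
  13 + 1/2 = 27/2
  2 + 2/27 = 56/27
  3 + 27/56 = 195/56
  1 + 56/195 = 251/195
  3 + 195/251 = 948/251
  1 + 251/948 = 1199/948
  8 + 948/1199 = 10540/1199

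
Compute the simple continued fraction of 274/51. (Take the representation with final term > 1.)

[5; 2, 1, 2, 6]

274 = 5×51 + 19
51 = 2×19 + 13
19 = 1×13 + 6
13 = 2×6 + 1
6 = 6×1 + 0  (stop)
So 274/51 = [5; 2, 1, 2, 6].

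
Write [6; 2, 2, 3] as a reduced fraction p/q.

Using pₖ = aₖpₖ₋₁ + pₖ₋₂ and qₖ = aₖqₖ₋₁ + qₖ₋₂:
  k=0: a=6, p=6, q=1
  k=1: a=2, p=13, q=2
  k=2: a=2, p=32, q=5
  k=3: a=3, p=109, q=17

109/17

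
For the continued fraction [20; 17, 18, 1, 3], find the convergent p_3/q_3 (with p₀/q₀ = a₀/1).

6499/324

Using pₖ = aₖpₖ₋₁ + pₖ₋₂, qₖ = aₖqₖ₋₁ + qₖ₋₂ (with p₋₁=1, p₋₂=0, q₋₁=0, q₋₂=1):
  k=0: a=20, p=20, q=1
  k=1: a=17, p=341, q=17
  k=2: a=18, p=6158, q=307
  k=3: a=1, p=6499, q=324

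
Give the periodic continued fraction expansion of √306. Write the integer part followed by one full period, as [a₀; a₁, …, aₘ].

a₀ = ⌊√306⌋ = 17.
With m₀=0, d₀=1 and mₖ₊₁ = dₖaₖ − mₖ, dₖ₊₁ = (n − mₖ₊₁²)/dₖ, aₖ₊₁ = ⌊(a₀+mₖ₊₁)/dₖ₊₁⌋:
  k=1: m=17, d=17, a=2
  k=2: m=17, d=1, a=34
d=1 and a=2a₀=34 at k=2, so the next step gives (m, d) = (17, 17) again — its k=1 value — and the period has length 2.

[17; 2, 34]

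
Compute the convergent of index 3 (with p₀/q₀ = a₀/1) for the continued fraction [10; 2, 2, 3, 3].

177/17

Using pₖ = aₖpₖ₋₁ + pₖ₋₂, qₖ = aₖqₖ₋₁ + qₖ₋₂ (with p₋₁=1, p₋₂=0, q₋₁=0, q₋₂=1):
  k=0: a=10, p=10, q=1
  k=1: a=2, p=21, q=2
  k=2: a=2, p=52, q=5
  k=3: a=3, p=177, q=17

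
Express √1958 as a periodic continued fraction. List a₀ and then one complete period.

[44; 4, 88]

a₀ = ⌊√1958⌋ = 44.
With m₀=0, d₀=1 and mₖ₊₁ = dₖaₖ − mₖ, dₖ₊₁ = (n − mₖ₊₁²)/dₖ, aₖ₊₁ = ⌊(a₀+mₖ₊₁)/dₖ₊₁⌋:
  k=1: m=44, d=22, a=4
  k=2: m=44, d=1, a=88
d=1 and a=2a₀=88 at k=2, so the next step gives (m, d) = (44, 22) again — its k=1 value — and the period has length 2.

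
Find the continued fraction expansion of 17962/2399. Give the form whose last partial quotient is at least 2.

17962 = 7×2399 + 1169
2399 = 2×1169 + 61
1169 = 19×61 + 10
61 = 6×10 + 1
10 = 10×1 + 0  (stop)
So 17962/2399 = [7; 2, 19, 6, 10].

[7; 2, 19, 6, 10]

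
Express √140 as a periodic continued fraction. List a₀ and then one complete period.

[11; 1, 4, 1, 22]

a₀ = ⌊√140⌋ = 11.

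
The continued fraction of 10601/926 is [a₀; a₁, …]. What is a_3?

3

10601 = 11·926 + 415   →  a_0 = 11
926 = 2·415 + 96   →  a_1 = 2
415 = 4·96 + 31   →  a_2 = 4
96 = 3·31 + 3   →  a_3 = 3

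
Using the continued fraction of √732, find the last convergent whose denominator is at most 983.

√732 = [27; 18, 54, …] (period length 2).
Convergents:
  p_0/q_0 = 27/1
  p_1/q_1 = 487/18
  p_2/q_2 = 26325/973
  p_3/q_3 = 474337/17532
q_2 = 973 ≤ 983 < 17532 = q_3, so the answer is 26325/973.

26325/973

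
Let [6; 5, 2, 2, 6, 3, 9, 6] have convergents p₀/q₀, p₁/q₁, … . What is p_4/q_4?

1070/173

Using pₖ = aₖpₖ₋₁ + pₖ₋₂, qₖ = aₖqₖ₋₁ + qₖ₋₂ (with p₋₁=1, p₋₂=0, q₋₁=0, q₋₂=1):
  k=0: a=6, p=6, q=1
  k=1: a=5, p=31, q=5
  k=2: a=2, p=68, q=11
  k=3: a=2, p=167, q=27
  k=4: a=6, p=1070, q=173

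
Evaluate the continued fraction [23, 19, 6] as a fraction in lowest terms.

2651/115

Fold from the inside: start with 6/1.
  19 + 1/6 = 115/6
  23 + 6/115 = 2651/115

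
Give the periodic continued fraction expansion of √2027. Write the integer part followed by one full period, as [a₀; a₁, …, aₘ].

a₀ = ⌊√2027⌋ = 45.
With m₀=0, d₀=1 and mₖ₊₁ = dₖaₖ − mₖ, dₖ₊₁ = (n − mₖ₊₁²)/dₖ, aₖ₊₁ = ⌊(a₀+mₖ₊₁)/dₖ₊₁⌋:
  k=1: m=45, d=2, a=45
  k=2: m=45, d=1, a=90
d=1 and a=2a₀=90 at k=2, so the next step gives (m, d) = (45, 2) again — its k=1 value — and the period has length 2.

[45; 45, 90]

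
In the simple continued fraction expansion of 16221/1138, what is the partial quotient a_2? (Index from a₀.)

16221 = 14·1138 + 289   →  a_0 = 14
1138 = 3·289 + 271   →  a_1 = 3
289 = 1·271 + 18   →  a_2 = 1

1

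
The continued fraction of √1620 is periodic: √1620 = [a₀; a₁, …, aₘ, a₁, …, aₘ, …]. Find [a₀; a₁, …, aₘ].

[40; 4, 80]

a₀ = ⌊√1620⌋ = 40.
With m₀=0, d₀=1 and mₖ₊₁ = dₖaₖ − mₖ, dₖ₊₁ = (n − mₖ₊₁²)/dₖ, aₖ₊₁ = ⌊(a₀+mₖ₊₁)/dₖ₊₁⌋:
  k=1: m=40, d=20, a=4
  k=2: m=40, d=1, a=80
d=1 and a=2a₀=80 at k=2, so the next step gives (m, d) = (40, 20) again — its k=1 value — and the period has length 2.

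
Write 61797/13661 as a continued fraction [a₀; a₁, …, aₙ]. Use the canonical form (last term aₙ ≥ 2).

61797 = 4×13661 + 7153
13661 = 1×7153 + 6508
7153 = 1×6508 + 645
6508 = 10×645 + 58
645 = 11×58 + 7
58 = 8×7 + 2
7 = 3×2 + 1
2 = 2×1 + 0  (stop)
So 61797/13661 = [4; 1, 1, 10, 11, 8, 3, 2].

[4; 1, 1, 10, 11, 8, 3, 2]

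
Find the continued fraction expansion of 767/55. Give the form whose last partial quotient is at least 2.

[13; 1, 17, 3]

767 = 13·55 + 52
55 = 1·52 + 3
52 = 17·3 + 1
3 = 3·1 + 0  (stop)
So 767/55 = [13; 1, 17, 3].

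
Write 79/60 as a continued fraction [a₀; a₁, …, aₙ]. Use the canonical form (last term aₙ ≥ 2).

[1; 3, 6, 3]

79 = 1*60 + 19
60 = 3*19 + 3
19 = 6*3 + 1
3 = 3*1 + 0  (stop)
So 79/60 = [1; 3, 6, 3].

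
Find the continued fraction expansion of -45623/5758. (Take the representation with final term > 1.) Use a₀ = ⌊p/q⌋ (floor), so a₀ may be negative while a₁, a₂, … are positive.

-45623 = -8×5758 + 441
5758 = 13×441 + 25
441 = 17×25 + 16
25 = 1×16 + 9
16 = 1×9 + 7
9 = 1×7 + 2
7 = 3×2 + 1
2 = 2×1 + 0  (stop)
So -45623/5758 = [-8; 13, 17, 1, 1, 1, 3, 2].

[-8; 13, 17, 1, 1, 1, 3, 2]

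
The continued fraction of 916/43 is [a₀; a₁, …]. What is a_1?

3

916 = 21·43 + 13   →  a_0 = 21
43 = 3·13 + 4   →  a_1 = 3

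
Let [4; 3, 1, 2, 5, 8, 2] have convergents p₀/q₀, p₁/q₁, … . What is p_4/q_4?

Using pₖ = aₖpₖ₋₁ + pₖ₋₂, qₖ = aₖqₖ₋₁ + qₖ₋₂ (with p₋₁=1, p₋₂=0, q₋₁=0, q₋₂=1):
  k=0: a=4, p=4, q=1
  k=1: a=3, p=13, q=3
  k=2: a=1, p=17, q=4
  k=3: a=2, p=47, q=11
  k=4: a=5, p=252, q=59

252/59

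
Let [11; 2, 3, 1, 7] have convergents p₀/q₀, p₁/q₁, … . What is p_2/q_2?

80/7

Using pₖ = aₖpₖ₋₁ + pₖ₋₂, qₖ = aₖqₖ₋₁ + qₖ₋₂ (with p₋₁=1, p₋₂=0, q₋₁=0, q₋₂=1):
  k=0: a=11, p=11, q=1
  k=1: a=2, p=23, q=2
  k=2: a=3, p=80, q=7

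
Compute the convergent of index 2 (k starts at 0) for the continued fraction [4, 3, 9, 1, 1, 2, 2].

121/28

Using pₖ = aₖpₖ₋₁ + pₖ₋₂, qₖ = aₖqₖ₋₁ + qₖ₋₂ (with p₋₁=1, p₋₂=0, q₋₁=0, q₋₂=1):
  k=0: a=4, p=4, q=1
  k=1: a=3, p=13, q=3
  k=2: a=9, p=121, q=28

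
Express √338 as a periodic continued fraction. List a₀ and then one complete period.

a₀ = ⌊√338⌋ = 18.
With m₀=0, d₀=1 and mₖ₊₁ = dₖaₖ − mₖ, dₖ₊₁ = (n − mₖ₊₁²)/dₖ, aₖ₊₁ = ⌊(a₀+mₖ₊₁)/dₖ₊₁⌋:
  k=1: m=18, d=14, a=2
  k=2: m=10, d=17, a=1
  k=3: m=7, d=17, a=1
  k=4: m=10, d=14, a=2
  k=5: m=18, d=1, a=36
d=1 and a=2a₀=36 at k=5, so the next step gives (m, d) = (18, 14) again — its k=1 value — and the period has length 5.

[18; 2, 1, 1, 2, 36]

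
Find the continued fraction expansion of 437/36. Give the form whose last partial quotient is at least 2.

437 = 12*36 + 5
36 = 7*5 + 1
5 = 5*1 + 0  (stop)
So 437/36 = [12; 7, 5].

[12; 7, 5]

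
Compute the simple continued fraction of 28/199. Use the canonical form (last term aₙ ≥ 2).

[0; 7, 9, 3]

28 = 0*199 + 28
199 = 7*28 + 3
28 = 9*3 + 1
3 = 3*1 + 0  (stop)
So 28/199 = [0; 7, 9, 3].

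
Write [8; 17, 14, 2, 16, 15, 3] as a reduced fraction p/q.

3036467/376799

Using pₖ = aₖpₖ₋₁ + pₖ₋₂ and qₖ = aₖqₖ₋₁ + qₖ₋₂:
  k=0: a=8, p=8, q=1
  k=1: a=17, p=137, q=17
  k=2: a=14, p=1926, q=239
  k=3: a=2, p=3989, q=495
  k=4: a=16, p=65750, q=8159
  k=5: a=15, p=990239, q=122880
  k=6: a=3, p=3036467, q=376799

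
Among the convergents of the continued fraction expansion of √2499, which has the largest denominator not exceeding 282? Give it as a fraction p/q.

√2499 = [49; 1, 98, …] (period length 2).
Convergents:
  p_0/q_0 = 49/1
  p_1/q_1 = 50/1
  p_2/q_2 = 4949/99
  p_3/q_3 = 4999/100
  p_4/q_4 = 494851/9899
q_3 = 100 ≤ 282 < 9899 = q_4, so the answer is 4999/100.

4999/100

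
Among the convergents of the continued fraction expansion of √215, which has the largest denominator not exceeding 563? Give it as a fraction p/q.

√215 = [14; 1, 1, 1, 28, …] (period length 4).
Convergents:
  p_0/q_0 = 14/1
  p_1/q_1 = 15/1
  p_2/q_2 = 29/2
  p_3/q_3 = 44/3
  p_4/q_4 = 1261/86
  p_5/q_5 = 1305/89
  p_6/q_6 = 2566/175
  p_7/q_7 = 3871/264
  p_8/q_8 = 110954/7567
q_7 = 264 ≤ 563 < 7567 = q_8, so the answer is 3871/264.

3871/264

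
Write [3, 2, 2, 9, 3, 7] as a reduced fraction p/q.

Fold from the inside: start with 7/1.
  3 + 1/7 = 22/7
  9 + 7/22 = 205/22
  2 + 22/205 = 432/205
  2 + 205/432 = 1069/432
  3 + 432/1069 = 3639/1069

3639/1069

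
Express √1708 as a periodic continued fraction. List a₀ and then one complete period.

[41; 3, 20, 3, 82]

a₀ = ⌊√1708⌋ = 41.
With m₀=0, d₀=1 and mₖ₊₁ = dₖaₖ − mₖ, dₖ₊₁ = (n − mₖ₊₁²)/dₖ, aₖ₊₁ = ⌊(a₀+mₖ₊₁)/dₖ₊₁⌋:
  k=1: m=41, d=27, a=3
  k=2: m=40, d=4, a=20
  k=3: m=40, d=27, a=3
  k=4: m=41, d=1, a=82
d=1 and a=2a₀=82 at k=4, so the next step gives (m, d) = (41, 27) again — its k=1 value — and the period has length 4.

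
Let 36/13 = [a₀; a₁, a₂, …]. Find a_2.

36 = 2·13 + 10   →  a_0 = 2
13 = 1·10 + 3   →  a_1 = 1
10 = 3·3 + 1   →  a_2 = 3

3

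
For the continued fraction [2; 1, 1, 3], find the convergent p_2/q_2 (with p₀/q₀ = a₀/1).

5/2

Using pₖ = aₖpₖ₋₁ + pₖ₋₂, qₖ = aₖqₖ₋₁ + qₖ₋₂ (with p₋₁=1, p₋₂=0, q₋₁=0, q₋₂=1):
  k=0: a=2, p=2, q=1
  k=1: a=1, p=3, q=1
  k=2: a=1, p=5, q=2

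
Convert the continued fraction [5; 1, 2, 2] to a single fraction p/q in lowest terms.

Using pₖ = aₖpₖ₋₁ + pₖ₋₂ and qₖ = aₖqₖ₋₁ + qₖ₋₂:
  k=0: a=5, p=5, q=1
  k=1: a=1, p=6, q=1
  k=2: a=2, p=17, q=3
  k=3: a=2, p=40, q=7

40/7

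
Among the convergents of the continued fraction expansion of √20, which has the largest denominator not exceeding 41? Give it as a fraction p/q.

√20 = [4; 2, 8, …] (period length 2).
Convergents:
  p_0/q_0 = 4/1
  p_1/q_1 = 9/2
  p_2/q_2 = 76/17
  p_3/q_3 = 161/36
  p_4/q_4 = 1364/305
q_3 = 36 ≤ 41 < 305 = q_4, so the answer is 161/36.

161/36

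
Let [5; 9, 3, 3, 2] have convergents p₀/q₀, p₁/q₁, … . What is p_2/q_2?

Using pₖ = aₖpₖ₋₁ + pₖ₋₂, qₖ = aₖqₖ₋₁ + qₖ₋₂ (with p₋₁=1, p₋₂=0, q₋₁=0, q₋₂=1):
  k=0: a=5, p=5, q=1
  k=1: a=9, p=46, q=9
  k=2: a=3, p=143, q=28

143/28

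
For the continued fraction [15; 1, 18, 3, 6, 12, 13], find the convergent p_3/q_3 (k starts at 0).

925/58

Using pₖ = aₖpₖ₋₁ + pₖ₋₂, qₖ = aₖqₖ₋₁ + qₖ₋₂ (with p₋₁=1, p₋₂=0, q₋₁=0, q₋₂=1):
  k=0: a=15, p=15, q=1
  k=1: a=1, p=16, q=1
  k=2: a=18, p=303, q=19
  k=3: a=3, p=925, q=58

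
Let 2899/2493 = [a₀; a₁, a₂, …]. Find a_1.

2899 = 1·2493 + 406   →  a_0 = 1
2493 = 6·406 + 57   →  a_1 = 6

6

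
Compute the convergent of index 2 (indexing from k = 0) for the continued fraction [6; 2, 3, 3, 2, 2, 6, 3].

Using pₖ = aₖpₖ₋₁ + pₖ₋₂, qₖ = aₖqₖ₋₁ + qₖ₋₂ (with p₋₁=1, p₋₂=0, q₋₁=0, q₋₂=1):
  k=0: a=6, p=6, q=1
  k=1: a=2, p=13, q=2
  k=2: a=3, p=45, q=7

45/7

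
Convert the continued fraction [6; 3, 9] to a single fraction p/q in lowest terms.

Using pₖ = aₖpₖ₋₁ + pₖ₋₂ and qₖ = aₖqₖ₋₁ + qₖ₋₂:
  k=0: a=6, p=6, q=1
  k=1: a=3, p=19, q=3
  k=2: a=9, p=177, q=28

177/28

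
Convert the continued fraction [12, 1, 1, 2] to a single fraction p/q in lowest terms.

Fold from the inside: start with 2/1.
  1 + 1/2 = 3/2
  1 + 2/3 = 5/3
  12 + 3/5 = 63/5

63/5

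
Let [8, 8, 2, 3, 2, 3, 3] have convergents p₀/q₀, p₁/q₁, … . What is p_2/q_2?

138/17

Using pₖ = aₖpₖ₋₁ + pₖ₋₂, qₖ = aₖqₖ₋₁ + qₖ₋₂ (with p₋₁=1, p₋₂=0, q₋₁=0, q₋₂=1):
  k=0: a=8, p=8, q=1
  k=1: a=8, p=65, q=8
  k=2: a=2, p=138, q=17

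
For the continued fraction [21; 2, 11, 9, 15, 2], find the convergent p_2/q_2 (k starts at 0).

Using pₖ = aₖpₖ₋₁ + pₖ₋₂, qₖ = aₖqₖ₋₁ + qₖ₋₂ (with p₋₁=1, p₋₂=0, q₋₁=0, q₋₂=1):
  k=0: a=21, p=21, q=1
  k=1: a=2, p=43, q=2
  k=2: a=11, p=494, q=23

494/23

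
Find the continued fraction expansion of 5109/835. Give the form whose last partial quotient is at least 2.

5109 = 6·835 + 99
835 = 8·99 + 43
99 = 2·43 + 13
43 = 3·13 + 4
13 = 3·4 + 1
4 = 4·1 + 0  (stop)
So 5109/835 = [6; 8, 2, 3, 3, 4].

[6; 8, 2, 3, 3, 4]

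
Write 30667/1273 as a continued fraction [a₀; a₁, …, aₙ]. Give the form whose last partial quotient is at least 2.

30667 = 24×1273 + 115
1273 = 11×115 + 8
115 = 14×8 + 3
8 = 2×3 + 2
3 = 1×2 + 1
2 = 2×1 + 0  (stop)
So 30667/1273 = [24; 11, 14, 2, 1, 2].

[24; 11, 14, 2, 1, 2]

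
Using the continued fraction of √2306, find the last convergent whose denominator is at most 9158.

√2306 = [48; 48, 96, …] (period length 2).
Convergents:
  p_0/q_0 = 48/1
  p_1/q_1 = 2305/48
  p_2/q_2 = 221328/4609
  p_3/q_3 = 10626049/221280
q_2 = 4609 ≤ 9158 < 221280 = q_3, so the answer is 221328/4609.

221328/4609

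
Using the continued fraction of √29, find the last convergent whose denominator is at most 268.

√29 = [5; 2, 1, 1, 2, 10, …] (period length 5).
Convergents:
  p_0/q_0 = 5/1
  p_1/q_1 = 11/2
  p_2/q_2 = 16/3
  p_3/q_3 = 27/5
  p_4/q_4 = 70/13
  p_5/q_5 = 727/135
  p_6/q_6 = 1524/283
q_5 = 135 ≤ 268 < 283 = q_6, so the answer is 727/135.

727/135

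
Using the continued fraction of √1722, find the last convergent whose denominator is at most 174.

√1722 = [41; 2, 82, …] (period length 2).
Convergents:
  p_0/q_0 = 41/1
  p_1/q_1 = 83/2
  p_2/q_2 = 6847/165
  p_3/q_3 = 13777/332
q_2 = 165 ≤ 174 < 332 = q_3, so the answer is 6847/165.

6847/165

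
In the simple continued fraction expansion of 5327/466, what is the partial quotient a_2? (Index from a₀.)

3

5327 = 11·466 + 201   →  a_0 = 11
466 = 2·201 + 64   →  a_1 = 2
201 = 3·64 + 9   →  a_2 = 3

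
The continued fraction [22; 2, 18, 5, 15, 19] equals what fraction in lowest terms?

1218438/54185

Fold from the inside: start with 19/1.
  15 + 1/19 = 286/19
  5 + 19/286 = 1449/286
  18 + 286/1449 = 26368/1449
  2 + 1449/26368 = 54185/26368
  22 + 26368/54185 = 1218438/54185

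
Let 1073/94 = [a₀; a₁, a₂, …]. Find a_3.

2

1073 = 11·94 + 39   →  a_0 = 11
94 = 2·39 + 16   →  a_1 = 2
39 = 2·16 + 7   →  a_2 = 2
16 = 2·7 + 2   →  a_3 = 2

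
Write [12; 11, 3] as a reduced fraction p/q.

Using pₖ = aₖpₖ₋₁ + pₖ₋₂ and qₖ = aₖqₖ₋₁ + qₖ₋₂:
  k=0: a=12, p=12, q=1
  k=1: a=11, p=133, q=11
  k=2: a=3, p=411, q=34

411/34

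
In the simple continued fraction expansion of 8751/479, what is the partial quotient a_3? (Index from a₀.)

2

8751 = 18·479 + 129   →  a_0 = 18
479 = 3·129 + 92   →  a_1 = 3
129 = 1·92 + 37   →  a_2 = 1
92 = 2·37 + 18   →  a_3 = 2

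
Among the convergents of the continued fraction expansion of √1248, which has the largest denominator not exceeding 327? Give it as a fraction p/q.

5617/159

√1248 = [35; 3, 17, 3, 70, …] (period length 4).
Convergents:
  p_0/q_0 = 35/1
  p_1/q_1 = 106/3
  p_2/q_2 = 1837/52
  p_3/q_3 = 5617/159
  p_4/q_4 = 395027/11182
q_3 = 159 ≤ 327 < 11182 = q_4, so the answer is 5617/159.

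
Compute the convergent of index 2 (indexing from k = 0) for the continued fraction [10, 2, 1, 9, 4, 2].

31/3

Using pₖ = aₖpₖ₋₁ + pₖ₋₂, qₖ = aₖqₖ₋₁ + qₖ₋₂ (with p₋₁=1, p₋₂=0, q₋₁=0, q₋₂=1):
  k=0: a=10, p=10, q=1
  k=1: a=2, p=21, q=2
  k=2: a=1, p=31, q=3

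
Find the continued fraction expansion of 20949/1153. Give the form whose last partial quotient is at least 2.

20949 = 18×1153 + 195
1153 = 5×195 + 178
195 = 1×178 + 17
178 = 10×17 + 8
17 = 2×8 + 1
8 = 8×1 + 0  (stop)
So 20949/1153 = [18; 5, 1, 10, 2, 8].

[18; 5, 1, 10, 2, 8]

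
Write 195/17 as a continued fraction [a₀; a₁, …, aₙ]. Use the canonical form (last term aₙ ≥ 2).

[11; 2, 8]

195 = 11·17 + 8
17 = 2·8 + 1
8 = 8·1 + 0  (stop)
So 195/17 = [11; 2, 8].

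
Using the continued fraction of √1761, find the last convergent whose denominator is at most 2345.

97483/2323

√1761 = [41; 1, 26, 1, 82, …] (period length 4).
Convergents:
  p_0/q_0 = 41/1
  p_1/q_1 = 42/1
  p_2/q_2 = 1133/27
  p_3/q_3 = 1175/28
  p_4/q_4 = 97483/2323
  p_5/q_5 = 98658/2351
q_4 = 2323 ≤ 2345 < 2351 = q_5, so the answer is 97483/2323.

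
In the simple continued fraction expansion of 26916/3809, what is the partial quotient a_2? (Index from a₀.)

18

26916 = 7·3809 + 253   →  a_0 = 7
3809 = 15·253 + 14   →  a_1 = 15
253 = 18·14 + 1   →  a_2 = 18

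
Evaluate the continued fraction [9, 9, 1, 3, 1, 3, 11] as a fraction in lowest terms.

19069/2095

Using pₖ = aₖpₖ₋₁ + pₖ₋₂ and qₖ = aₖqₖ₋₁ + qₖ₋₂:
  k=0: a=9, p=9, q=1
  k=1: a=9, p=82, q=9
  k=2: a=1, p=91, q=10
  k=3: a=3, p=355, q=39
  k=4: a=1, p=446, q=49
  k=5: a=3, p=1693, q=186
  k=6: a=11, p=19069, q=2095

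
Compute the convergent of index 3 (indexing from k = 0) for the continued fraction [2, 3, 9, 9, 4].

Using pₖ = aₖpₖ₋₁ + pₖ₋₂, qₖ = aₖqₖ₋₁ + qₖ₋₂ (with p₋₁=1, p₋₂=0, q₋₁=0, q₋₂=1):
  k=0: a=2, p=2, q=1
  k=1: a=3, p=7, q=3
  k=2: a=9, p=65, q=28
  k=3: a=9, p=592, q=255

592/255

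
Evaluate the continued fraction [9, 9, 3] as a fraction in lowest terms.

255/28

Using pₖ = aₖpₖ₋₁ + pₖ₋₂ and qₖ = aₖqₖ₋₁ + qₖ₋₂:
  k=0: a=9, p=9, q=1
  k=1: a=9, p=82, q=9
  k=2: a=3, p=255, q=28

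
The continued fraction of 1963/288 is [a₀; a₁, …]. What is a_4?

1963 = 6·288 + 235   →  a_0 = 6
288 = 1·235 + 53   →  a_1 = 1
235 = 4·53 + 23   →  a_2 = 4
53 = 2·23 + 7   →  a_3 = 2
23 = 3·7 + 2   →  a_4 = 3

3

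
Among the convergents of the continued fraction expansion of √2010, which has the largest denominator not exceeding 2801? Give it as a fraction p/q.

√2010 = [44; 1, 4, 1, 88, …] (period length 4).
Convergents:
  p_0/q_0 = 44/1
  p_1/q_1 = 45/1
  p_2/q_2 = 224/5
  p_3/q_3 = 269/6
  p_4/q_4 = 23896/533
  p_5/q_5 = 24165/539
  p_6/q_6 = 120556/2689
  p_7/q_7 = 144721/3228
q_6 = 2689 ≤ 2801 < 3228 = q_7, so the answer is 120556/2689.

120556/2689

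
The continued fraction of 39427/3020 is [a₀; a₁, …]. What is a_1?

39427 = 13·3020 + 167   →  a_0 = 13
3020 = 18·167 + 14   →  a_1 = 18

18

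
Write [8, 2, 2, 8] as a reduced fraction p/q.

Fold from the inside: start with 8/1.
  2 + 1/8 = 17/8
  2 + 8/17 = 42/17
  8 + 17/42 = 353/42

353/42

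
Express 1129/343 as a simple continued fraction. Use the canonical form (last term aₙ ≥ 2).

[3; 3, 2, 3, 14]

1129 = 3·343 + 100
343 = 3·100 + 43
100 = 2·43 + 14
43 = 3·14 + 1
14 = 14·1 + 0  (stop)
So 1129/343 = [3; 3, 2, 3, 14].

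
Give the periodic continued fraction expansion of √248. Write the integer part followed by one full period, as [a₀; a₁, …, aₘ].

[15; 1, 2, 1, 30]

a₀ = ⌊√248⌋ = 15.
With m₀=0, d₀=1 and mₖ₊₁ = dₖaₖ − mₖ, dₖ₊₁ = (n − mₖ₊₁²)/dₖ, aₖ₊₁ = ⌊(a₀+mₖ₊₁)/dₖ₊₁⌋:
  k=1: m=15, d=23, a=1
  k=2: m=8, d=8, a=2
  k=3: m=8, d=23, a=1
  k=4: m=15, d=1, a=30
d=1 and a=2a₀=30 at k=4, so the next step gives (m, d) = (15, 23) again — its k=1 value — and the period has length 4.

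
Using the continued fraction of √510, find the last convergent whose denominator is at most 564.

√510 = [22; 1, 1, 2, 1, 1, 44, …] (period length 6).
Convergents:
  p_0/q_0 = 22/1
  p_1/q_1 = 23/1
  p_2/q_2 = 45/2
  p_3/q_3 = 113/5
  p_4/q_4 = 158/7
  p_5/q_5 = 271/12
  p_6/q_6 = 12082/535
  p_7/q_7 = 12353/547
  p_8/q_8 = 24435/1082
q_7 = 547 ≤ 564 < 1082 = q_8, so the answer is 12353/547.

12353/547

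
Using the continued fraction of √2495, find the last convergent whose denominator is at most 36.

√2495 = [49; 1, 18, 1, 98, …] (period length 4).
Convergents:
  p_0/q_0 = 49/1
  p_1/q_1 = 50/1
  p_2/q_2 = 949/19
  p_3/q_3 = 999/20
  p_4/q_4 = 98851/1979
q_3 = 20 ≤ 36 < 1979 = q_4, so the answer is 999/20.

999/20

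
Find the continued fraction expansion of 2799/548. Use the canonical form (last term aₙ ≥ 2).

[5; 9, 3, 2, 8]

2799 = 5·548 + 59
548 = 9·59 + 17
59 = 3·17 + 8
17 = 2·8 + 1
8 = 8·1 + 0  (stop)
So 2799/548 = [5; 9, 3, 2, 8].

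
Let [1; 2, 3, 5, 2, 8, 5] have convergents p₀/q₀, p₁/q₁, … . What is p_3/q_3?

53/37

Using pₖ = aₖpₖ₋₁ + pₖ₋₂, qₖ = aₖqₖ₋₁ + qₖ₋₂ (with p₋₁=1, p₋₂=0, q₋₁=0, q₋₂=1):
  k=0: a=1, p=1, q=1
  k=1: a=2, p=3, q=2
  k=2: a=3, p=10, q=7
  k=3: a=5, p=53, q=37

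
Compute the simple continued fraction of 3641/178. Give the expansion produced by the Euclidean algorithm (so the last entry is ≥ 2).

[20; 2, 5, 16]

3641 = 20×178 + 81
178 = 2×81 + 16
81 = 5×16 + 1
16 = 16×1 + 0  (stop)
So 3641/178 = [20; 2, 5, 16].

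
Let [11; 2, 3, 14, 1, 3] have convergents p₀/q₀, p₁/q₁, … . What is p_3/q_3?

1143/100

Using pₖ = aₖpₖ₋₁ + pₖ₋₂, qₖ = aₖqₖ₋₁ + qₖ₋₂ (with p₋₁=1, p₋₂=0, q₋₁=0, q₋₂=1):
  k=0: a=11, p=11, q=1
  k=1: a=2, p=23, q=2
  k=2: a=3, p=80, q=7
  k=3: a=14, p=1143, q=100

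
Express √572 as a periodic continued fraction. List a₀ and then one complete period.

[23; 1, 10, 1, 46]

a₀ = ⌊√572⌋ = 23.
With m₀=0, d₀=1 and mₖ₊₁ = dₖaₖ − mₖ, dₖ₊₁ = (n − mₖ₊₁²)/dₖ, aₖ₊₁ = ⌊(a₀+mₖ₊₁)/dₖ₊₁⌋:
  k=1: m=23, d=43, a=1
  k=2: m=20, d=4, a=10
  k=3: m=20, d=43, a=1
  k=4: m=23, d=1, a=46
d=1 and a=2a₀=46 at k=4, so the next step gives (m, d) = (23, 43) again — its k=1 value — and the period has length 4.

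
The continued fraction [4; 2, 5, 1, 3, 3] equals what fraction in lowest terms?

Using pₖ = aₖpₖ₋₁ + pₖ₋₂ and qₖ = aₖqₖ₋₁ + qₖ₋₂:
  k=0: a=4, p=4, q=1
  k=1: a=2, p=9, q=2
  k=2: a=5, p=49, q=11
  k=3: a=1, p=58, q=13
  k=4: a=3, p=223, q=50
  k=5: a=3, p=727, q=163

727/163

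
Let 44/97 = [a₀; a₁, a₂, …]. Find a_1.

44 = 0·97 + 44   →  a_0 = 0
97 = 2·44 + 9   →  a_1 = 2

2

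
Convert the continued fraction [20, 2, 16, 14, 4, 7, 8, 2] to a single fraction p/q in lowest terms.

4843801/236457

Using pₖ = aₖpₖ₋₁ + pₖ₋₂ and qₖ = aₖqₖ₋₁ + qₖ₋₂:
  k=0: a=20, p=20, q=1
  k=1: a=2, p=41, q=2
  k=2: a=16, p=676, q=33
  k=3: a=14, p=9505, q=464
  k=4: a=4, p=38696, q=1889
  k=5: a=7, p=280377, q=13687
  k=6: a=8, p=2281712, q=111385
  k=7: a=2, p=4843801, q=236457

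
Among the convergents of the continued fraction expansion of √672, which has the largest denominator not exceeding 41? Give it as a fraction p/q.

337/13

√672 = [25; 1, 11, 1, 50, …] (period length 4).
Convergents:
  p_0/q_0 = 25/1
  p_1/q_1 = 26/1
  p_2/q_2 = 311/12
  p_3/q_3 = 337/13
  p_4/q_4 = 17161/662
q_3 = 13 ≤ 41 < 662 = q_4, so the answer is 337/13.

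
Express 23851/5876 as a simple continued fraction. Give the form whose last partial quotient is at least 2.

23851 = 4·5876 + 347
5876 = 16·347 + 324
347 = 1·324 + 23
324 = 14·23 + 2
23 = 11·2 + 1
2 = 2·1 + 0  (stop)
So 23851/5876 = [4; 16, 1, 14, 11, 2].

[4; 16, 1, 14, 11, 2]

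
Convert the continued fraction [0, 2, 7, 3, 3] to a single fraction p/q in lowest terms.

Using pₖ = aₖpₖ₋₁ + pₖ₋₂ and qₖ = aₖqₖ₋₁ + qₖ₋₂:
  k=0: a=0, p=0, q=1
  k=1: a=2, p=1, q=2
  k=2: a=7, p=7, q=15
  k=3: a=3, p=22, q=47
  k=4: a=3, p=73, q=156

73/156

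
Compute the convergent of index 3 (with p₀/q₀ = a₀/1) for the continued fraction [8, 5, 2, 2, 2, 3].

221/27

Using pₖ = aₖpₖ₋₁ + pₖ₋₂, qₖ = aₖqₖ₋₁ + qₖ₋₂ (with p₋₁=1, p₋₂=0, q₋₁=0, q₋₂=1):
  k=0: a=8, p=8, q=1
  k=1: a=5, p=41, q=5
  k=2: a=2, p=90, q=11
  k=3: a=2, p=221, q=27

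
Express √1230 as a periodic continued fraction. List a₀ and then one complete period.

[35; 14, 70]

a₀ = ⌊√1230⌋ = 35.
With m₀=0, d₀=1 and mₖ₊₁ = dₖaₖ − mₖ, dₖ₊₁ = (n − mₖ₊₁²)/dₖ, aₖ₊₁ = ⌊(a₀+mₖ₊₁)/dₖ₊₁⌋:
  k=1: m=35, d=5, a=14
  k=2: m=35, d=1, a=70
d=1 and a=2a₀=70 at k=2, so the next step gives (m, d) = (35, 5) again — its k=1 value — and the period has length 2.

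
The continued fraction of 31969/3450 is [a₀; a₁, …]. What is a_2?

31969 = 9·3450 + 919   →  a_0 = 9
3450 = 3·919 + 693   →  a_1 = 3
919 = 1·693 + 226   →  a_2 = 1

1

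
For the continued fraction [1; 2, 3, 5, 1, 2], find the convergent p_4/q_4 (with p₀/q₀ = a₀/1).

63/44

Using pₖ = aₖpₖ₋₁ + pₖ₋₂, qₖ = aₖqₖ₋₁ + qₖ₋₂ (with p₋₁=1, p₋₂=0, q₋₁=0, q₋₂=1):
  k=0: a=1, p=1, q=1
  k=1: a=2, p=3, q=2
  k=2: a=3, p=10, q=7
  k=3: a=5, p=53, q=37
  k=4: a=1, p=63, q=44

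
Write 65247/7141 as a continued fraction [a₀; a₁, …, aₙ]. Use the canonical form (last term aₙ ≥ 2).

65247 = 9*7141 + 978
7141 = 7*978 + 295
978 = 3*295 + 93
295 = 3*93 + 16
93 = 5*16 + 13
16 = 1*13 + 3
13 = 4*3 + 1
3 = 3*1 + 0  (stop)
So 65247/7141 = [9; 7, 3, 3, 5, 1, 4, 3].

[9; 7, 3, 3, 5, 1, 4, 3]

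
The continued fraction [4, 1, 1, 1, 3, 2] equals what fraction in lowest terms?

Using pₖ = aₖpₖ₋₁ + pₖ₋₂ and qₖ = aₖqₖ₋₁ + qₖ₋₂:
  k=0: a=4, p=4, q=1
  k=1: a=1, p=5, q=1
  k=2: a=1, p=9, q=2
  k=3: a=1, p=14, q=3
  k=4: a=3, p=51, q=11
  k=5: a=2, p=116, q=25

116/25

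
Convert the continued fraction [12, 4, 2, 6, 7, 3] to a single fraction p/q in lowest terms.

Fold from the inside: start with 3/1.
  7 + 1/3 = 22/3
  6 + 3/22 = 135/22
  2 + 22/135 = 292/135
  4 + 135/292 = 1303/292
  12 + 292/1303 = 15928/1303

15928/1303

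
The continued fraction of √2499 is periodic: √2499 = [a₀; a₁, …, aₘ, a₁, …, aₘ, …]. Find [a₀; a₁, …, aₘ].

[49; 1, 98]

a₀ = ⌊√2499⌋ = 49.
With m₀=0, d₀=1 and mₖ₊₁ = dₖaₖ − mₖ, dₖ₊₁ = (n − mₖ₊₁²)/dₖ, aₖ₊₁ = ⌊(a₀+mₖ₊₁)/dₖ₊₁⌋:
  k=1: m=49, d=98, a=1
  k=2: m=49, d=1, a=98
d=1 and a=2a₀=98 at k=2, so the next step gives (m, d) = (49, 98) again — its k=1 value — and the period has length 2.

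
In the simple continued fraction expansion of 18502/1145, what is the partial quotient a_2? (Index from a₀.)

18502 = 16·1145 + 182   →  a_0 = 16
1145 = 6·182 + 53   →  a_1 = 6
182 = 3·53 + 23   →  a_2 = 3

3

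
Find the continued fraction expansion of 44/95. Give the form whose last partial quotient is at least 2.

[0; 2, 6, 3, 2]

44 = 0*95 + 44
95 = 2*44 + 7
44 = 6*7 + 2
7 = 3*2 + 1
2 = 2*1 + 0  (stop)
So 44/95 = [0; 2, 6, 3, 2].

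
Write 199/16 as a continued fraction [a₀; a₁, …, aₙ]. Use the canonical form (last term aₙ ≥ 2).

[12; 2, 3, 2]

199 = 12·16 + 7
16 = 2·7 + 2
7 = 3·2 + 1
2 = 2·1 + 0  (stop)
So 199/16 = [12; 2, 3, 2].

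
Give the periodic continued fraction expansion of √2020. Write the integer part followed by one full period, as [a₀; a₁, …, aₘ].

[44; 1, 16, 1, 88]

a₀ = ⌊√2020⌋ = 44.
With m₀=0, d₀=1 and mₖ₊₁ = dₖaₖ − mₖ, dₖ₊₁ = (n − mₖ₊₁²)/dₖ, aₖ₊₁ = ⌊(a₀+mₖ₊₁)/dₖ₊₁⌋:
  k=1: m=44, d=84, a=1
  k=2: m=40, d=5, a=16
  k=3: m=40, d=84, a=1
  k=4: m=44, d=1, a=88
d=1 and a=2a₀=88 at k=4, so the next step gives (m, d) = (44, 84) again — its k=1 value — and the period has length 4.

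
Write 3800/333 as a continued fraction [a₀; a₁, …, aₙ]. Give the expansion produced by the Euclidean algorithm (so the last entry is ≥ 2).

3800 = 11×333 + 137
333 = 2×137 + 59
137 = 2×59 + 19
59 = 3×19 + 2
19 = 9×2 + 1
2 = 2×1 + 0  (stop)
So 3800/333 = [11; 2, 2, 3, 9, 2].

[11; 2, 2, 3, 9, 2]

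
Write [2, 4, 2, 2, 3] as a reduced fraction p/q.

Fold from the inside: start with 3/1.
  2 + 1/3 = 7/3
  2 + 3/7 = 17/7
  4 + 7/17 = 75/17
  2 + 17/75 = 167/75

167/75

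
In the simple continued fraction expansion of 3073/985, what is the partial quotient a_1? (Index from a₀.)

8

3073 = 3·985 + 118   →  a_0 = 3
985 = 8·118 + 41   →  a_1 = 8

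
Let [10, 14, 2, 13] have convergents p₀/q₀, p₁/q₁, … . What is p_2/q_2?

Using pₖ = aₖpₖ₋₁ + pₖ₋₂, qₖ = aₖqₖ₋₁ + qₖ₋₂ (with p₋₁=1, p₋₂=0, q₋₁=0, q₋₂=1):
  k=0: a=10, p=10, q=1
  k=1: a=14, p=141, q=14
  k=2: a=2, p=292, q=29

292/29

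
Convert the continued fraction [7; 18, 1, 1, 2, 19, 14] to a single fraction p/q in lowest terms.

178806/25349

Fold from the inside: start with 14/1.
  19 + 1/14 = 267/14
  2 + 14/267 = 548/267
  1 + 267/548 = 815/548
  1 + 548/815 = 1363/815
  18 + 815/1363 = 25349/1363
  7 + 1363/25349 = 178806/25349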